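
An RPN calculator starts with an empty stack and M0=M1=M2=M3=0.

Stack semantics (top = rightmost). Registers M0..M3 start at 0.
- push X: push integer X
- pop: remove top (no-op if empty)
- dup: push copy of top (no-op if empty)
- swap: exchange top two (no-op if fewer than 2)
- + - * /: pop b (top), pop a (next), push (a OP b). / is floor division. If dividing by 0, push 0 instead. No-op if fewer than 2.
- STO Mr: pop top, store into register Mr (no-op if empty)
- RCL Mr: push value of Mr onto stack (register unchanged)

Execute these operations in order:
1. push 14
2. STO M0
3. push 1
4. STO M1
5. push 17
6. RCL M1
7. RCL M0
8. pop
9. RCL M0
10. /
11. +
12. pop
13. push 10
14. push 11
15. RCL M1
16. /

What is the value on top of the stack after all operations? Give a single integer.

After op 1 (push 14): stack=[14] mem=[0,0,0,0]
After op 2 (STO M0): stack=[empty] mem=[14,0,0,0]
After op 3 (push 1): stack=[1] mem=[14,0,0,0]
After op 4 (STO M1): stack=[empty] mem=[14,1,0,0]
After op 5 (push 17): stack=[17] mem=[14,1,0,0]
After op 6 (RCL M1): stack=[17,1] mem=[14,1,0,0]
After op 7 (RCL M0): stack=[17,1,14] mem=[14,1,0,0]
After op 8 (pop): stack=[17,1] mem=[14,1,0,0]
After op 9 (RCL M0): stack=[17,1,14] mem=[14,1,0,0]
After op 10 (/): stack=[17,0] mem=[14,1,0,0]
After op 11 (+): stack=[17] mem=[14,1,0,0]
After op 12 (pop): stack=[empty] mem=[14,1,0,0]
After op 13 (push 10): stack=[10] mem=[14,1,0,0]
After op 14 (push 11): stack=[10,11] mem=[14,1,0,0]
After op 15 (RCL M1): stack=[10,11,1] mem=[14,1,0,0]
After op 16 (/): stack=[10,11] mem=[14,1,0,0]

Answer: 11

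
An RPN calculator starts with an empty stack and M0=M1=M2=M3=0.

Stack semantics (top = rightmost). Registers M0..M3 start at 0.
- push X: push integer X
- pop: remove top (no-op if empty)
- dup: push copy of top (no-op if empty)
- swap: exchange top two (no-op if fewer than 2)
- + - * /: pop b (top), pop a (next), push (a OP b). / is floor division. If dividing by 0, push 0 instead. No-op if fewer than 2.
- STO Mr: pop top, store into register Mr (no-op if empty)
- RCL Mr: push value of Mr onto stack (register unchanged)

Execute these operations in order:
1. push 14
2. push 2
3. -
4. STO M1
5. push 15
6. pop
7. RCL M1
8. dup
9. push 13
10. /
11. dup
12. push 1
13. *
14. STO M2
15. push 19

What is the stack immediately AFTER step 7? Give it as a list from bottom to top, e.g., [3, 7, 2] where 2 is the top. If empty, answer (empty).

After op 1 (push 14): stack=[14] mem=[0,0,0,0]
After op 2 (push 2): stack=[14,2] mem=[0,0,0,0]
After op 3 (-): stack=[12] mem=[0,0,0,0]
After op 4 (STO M1): stack=[empty] mem=[0,12,0,0]
After op 5 (push 15): stack=[15] mem=[0,12,0,0]
After op 6 (pop): stack=[empty] mem=[0,12,0,0]
After op 7 (RCL M1): stack=[12] mem=[0,12,0,0]

[12]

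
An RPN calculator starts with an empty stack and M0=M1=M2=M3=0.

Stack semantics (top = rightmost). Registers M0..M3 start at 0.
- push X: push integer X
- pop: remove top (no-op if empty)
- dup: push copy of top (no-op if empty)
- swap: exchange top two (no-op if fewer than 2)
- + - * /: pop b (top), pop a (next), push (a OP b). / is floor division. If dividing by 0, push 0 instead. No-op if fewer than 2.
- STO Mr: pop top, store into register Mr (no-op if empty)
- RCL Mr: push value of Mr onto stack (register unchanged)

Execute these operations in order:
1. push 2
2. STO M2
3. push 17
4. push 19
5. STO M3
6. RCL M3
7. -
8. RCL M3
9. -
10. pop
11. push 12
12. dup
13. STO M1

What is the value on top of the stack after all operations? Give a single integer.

After op 1 (push 2): stack=[2] mem=[0,0,0,0]
After op 2 (STO M2): stack=[empty] mem=[0,0,2,0]
After op 3 (push 17): stack=[17] mem=[0,0,2,0]
After op 4 (push 19): stack=[17,19] mem=[0,0,2,0]
After op 5 (STO M3): stack=[17] mem=[0,0,2,19]
After op 6 (RCL M3): stack=[17,19] mem=[0,0,2,19]
After op 7 (-): stack=[-2] mem=[0,0,2,19]
After op 8 (RCL M3): stack=[-2,19] mem=[0,0,2,19]
After op 9 (-): stack=[-21] mem=[0,0,2,19]
After op 10 (pop): stack=[empty] mem=[0,0,2,19]
After op 11 (push 12): stack=[12] mem=[0,0,2,19]
After op 12 (dup): stack=[12,12] mem=[0,0,2,19]
After op 13 (STO M1): stack=[12] mem=[0,12,2,19]

Answer: 12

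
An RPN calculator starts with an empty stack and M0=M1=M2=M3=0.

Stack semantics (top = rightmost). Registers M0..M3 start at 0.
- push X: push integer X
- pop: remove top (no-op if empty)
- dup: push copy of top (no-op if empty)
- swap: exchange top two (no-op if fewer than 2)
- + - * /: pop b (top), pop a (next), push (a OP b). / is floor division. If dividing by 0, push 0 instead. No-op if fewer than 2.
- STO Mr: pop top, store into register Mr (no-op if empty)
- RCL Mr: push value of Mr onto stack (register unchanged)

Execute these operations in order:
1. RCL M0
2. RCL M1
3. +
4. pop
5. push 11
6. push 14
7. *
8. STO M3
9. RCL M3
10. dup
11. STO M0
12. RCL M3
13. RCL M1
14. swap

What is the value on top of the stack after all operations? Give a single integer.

Answer: 154

Derivation:
After op 1 (RCL M0): stack=[0] mem=[0,0,0,0]
After op 2 (RCL M1): stack=[0,0] mem=[0,0,0,0]
After op 3 (+): stack=[0] mem=[0,0,0,0]
After op 4 (pop): stack=[empty] mem=[0,0,0,0]
After op 5 (push 11): stack=[11] mem=[0,0,0,0]
After op 6 (push 14): stack=[11,14] mem=[0,0,0,0]
After op 7 (*): stack=[154] mem=[0,0,0,0]
After op 8 (STO M3): stack=[empty] mem=[0,0,0,154]
After op 9 (RCL M3): stack=[154] mem=[0,0,0,154]
After op 10 (dup): stack=[154,154] mem=[0,0,0,154]
After op 11 (STO M0): stack=[154] mem=[154,0,0,154]
After op 12 (RCL M3): stack=[154,154] mem=[154,0,0,154]
After op 13 (RCL M1): stack=[154,154,0] mem=[154,0,0,154]
After op 14 (swap): stack=[154,0,154] mem=[154,0,0,154]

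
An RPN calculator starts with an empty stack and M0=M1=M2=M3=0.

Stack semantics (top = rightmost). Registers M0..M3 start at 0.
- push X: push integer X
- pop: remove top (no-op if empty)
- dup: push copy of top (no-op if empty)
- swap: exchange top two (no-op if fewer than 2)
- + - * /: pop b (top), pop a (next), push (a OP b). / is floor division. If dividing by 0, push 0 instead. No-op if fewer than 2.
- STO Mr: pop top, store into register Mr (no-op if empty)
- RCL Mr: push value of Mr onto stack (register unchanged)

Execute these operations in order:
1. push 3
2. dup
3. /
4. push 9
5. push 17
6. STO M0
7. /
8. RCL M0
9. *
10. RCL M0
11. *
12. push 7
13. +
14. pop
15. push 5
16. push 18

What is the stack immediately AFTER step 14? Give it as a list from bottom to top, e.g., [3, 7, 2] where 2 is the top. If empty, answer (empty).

After op 1 (push 3): stack=[3] mem=[0,0,0,0]
After op 2 (dup): stack=[3,3] mem=[0,0,0,0]
After op 3 (/): stack=[1] mem=[0,0,0,0]
After op 4 (push 9): stack=[1,9] mem=[0,0,0,0]
After op 5 (push 17): stack=[1,9,17] mem=[0,0,0,0]
After op 6 (STO M0): stack=[1,9] mem=[17,0,0,0]
After op 7 (/): stack=[0] mem=[17,0,0,0]
After op 8 (RCL M0): stack=[0,17] mem=[17,0,0,0]
After op 9 (*): stack=[0] mem=[17,0,0,0]
After op 10 (RCL M0): stack=[0,17] mem=[17,0,0,0]
After op 11 (*): stack=[0] mem=[17,0,0,0]
After op 12 (push 7): stack=[0,7] mem=[17,0,0,0]
After op 13 (+): stack=[7] mem=[17,0,0,0]
After op 14 (pop): stack=[empty] mem=[17,0,0,0]

(empty)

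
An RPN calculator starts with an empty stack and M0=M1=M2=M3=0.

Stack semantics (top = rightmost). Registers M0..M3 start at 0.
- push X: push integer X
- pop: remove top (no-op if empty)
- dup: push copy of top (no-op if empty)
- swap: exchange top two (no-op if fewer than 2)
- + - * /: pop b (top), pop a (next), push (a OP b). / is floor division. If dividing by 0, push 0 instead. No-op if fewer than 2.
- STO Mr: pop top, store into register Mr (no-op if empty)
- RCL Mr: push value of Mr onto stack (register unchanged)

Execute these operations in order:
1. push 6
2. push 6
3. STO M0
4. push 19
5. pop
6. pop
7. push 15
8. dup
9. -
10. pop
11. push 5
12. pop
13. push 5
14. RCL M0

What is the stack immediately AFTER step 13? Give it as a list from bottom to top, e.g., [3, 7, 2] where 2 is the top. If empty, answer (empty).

After op 1 (push 6): stack=[6] mem=[0,0,0,0]
After op 2 (push 6): stack=[6,6] mem=[0,0,0,0]
After op 3 (STO M0): stack=[6] mem=[6,0,0,0]
After op 4 (push 19): stack=[6,19] mem=[6,0,0,0]
After op 5 (pop): stack=[6] mem=[6,0,0,0]
After op 6 (pop): stack=[empty] mem=[6,0,0,0]
After op 7 (push 15): stack=[15] mem=[6,0,0,0]
After op 8 (dup): stack=[15,15] mem=[6,0,0,0]
After op 9 (-): stack=[0] mem=[6,0,0,0]
After op 10 (pop): stack=[empty] mem=[6,0,0,0]
After op 11 (push 5): stack=[5] mem=[6,0,0,0]
After op 12 (pop): stack=[empty] mem=[6,0,0,0]
After op 13 (push 5): stack=[5] mem=[6,0,0,0]

[5]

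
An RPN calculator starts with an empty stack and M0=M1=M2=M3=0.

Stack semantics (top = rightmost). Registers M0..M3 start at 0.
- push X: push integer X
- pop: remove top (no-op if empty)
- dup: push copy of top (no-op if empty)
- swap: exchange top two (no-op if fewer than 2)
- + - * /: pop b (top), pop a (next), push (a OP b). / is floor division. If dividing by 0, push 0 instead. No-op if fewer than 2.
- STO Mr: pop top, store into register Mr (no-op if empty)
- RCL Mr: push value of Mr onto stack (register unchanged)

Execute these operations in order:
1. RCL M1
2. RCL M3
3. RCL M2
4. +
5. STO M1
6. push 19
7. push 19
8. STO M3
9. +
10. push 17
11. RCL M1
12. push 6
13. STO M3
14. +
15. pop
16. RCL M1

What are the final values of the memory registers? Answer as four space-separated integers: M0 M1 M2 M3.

After op 1 (RCL M1): stack=[0] mem=[0,0,0,0]
After op 2 (RCL M3): stack=[0,0] mem=[0,0,0,0]
After op 3 (RCL M2): stack=[0,0,0] mem=[0,0,0,0]
After op 4 (+): stack=[0,0] mem=[0,0,0,0]
After op 5 (STO M1): stack=[0] mem=[0,0,0,0]
After op 6 (push 19): stack=[0,19] mem=[0,0,0,0]
After op 7 (push 19): stack=[0,19,19] mem=[0,0,0,0]
After op 8 (STO M3): stack=[0,19] mem=[0,0,0,19]
After op 9 (+): stack=[19] mem=[0,0,0,19]
After op 10 (push 17): stack=[19,17] mem=[0,0,0,19]
After op 11 (RCL M1): stack=[19,17,0] mem=[0,0,0,19]
After op 12 (push 6): stack=[19,17,0,6] mem=[0,0,0,19]
After op 13 (STO M3): stack=[19,17,0] mem=[0,0,0,6]
After op 14 (+): stack=[19,17] mem=[0,0,0,6]
After op 15 (pop): stack=[19] mem=[0,0,0,6]
After op 16 (RCL M1): stack=[19,0] mem=[0,0,0,6]

Answer: 0 0 0 6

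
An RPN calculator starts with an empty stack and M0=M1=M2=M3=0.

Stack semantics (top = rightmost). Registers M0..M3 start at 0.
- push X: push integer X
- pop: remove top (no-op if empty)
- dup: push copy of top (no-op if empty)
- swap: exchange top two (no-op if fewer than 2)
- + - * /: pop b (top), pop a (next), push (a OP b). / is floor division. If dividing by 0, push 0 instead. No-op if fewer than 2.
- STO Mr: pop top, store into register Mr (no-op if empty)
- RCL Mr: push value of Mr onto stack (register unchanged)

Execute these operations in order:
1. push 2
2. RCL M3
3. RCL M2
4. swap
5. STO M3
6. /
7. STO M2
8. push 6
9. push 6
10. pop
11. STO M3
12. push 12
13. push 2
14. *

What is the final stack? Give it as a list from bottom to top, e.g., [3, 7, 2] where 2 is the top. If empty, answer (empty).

After op 1 (push 2): stack=[2] mem=[0,0,0,0]
After op 2 (RCL M3): stack=[2,0] mem=[0,0,0,0]
After op 3 (RCL M2): stack=[2,0,0] mem=[0,0,0,0]
After op 4 (swap): stack=[2,0,0] mem=[0,0,0,0]
After op 5 (STO M3): stack=[2,0] mem=[0,0,0,0]
After op 6 (/): stack=[0] mem=[0,0,0,0]
After op 7 (STO M2): stack=[empty] mem=[0,0,0,0]
After op 8 (push 6): stack=[6] mem=[0,0,0,0]
After op 9 (push 6): stack=[6,6] mem=[0,0,0,0]
After op 10 (pop): stack=[6] mem=[0,0,0,0]
After op 11 (STO M3): stack=[empty] mem=[0,0,0,6]
After op 12 (push 12): stack=[12] mem=[0,0,0,6]
After op 13 (push 2): stack=[12,2] mem=[0,0,0,6]
After op 14 (*): stack=[24] mem=[0,0,0,6]

Answer: [24]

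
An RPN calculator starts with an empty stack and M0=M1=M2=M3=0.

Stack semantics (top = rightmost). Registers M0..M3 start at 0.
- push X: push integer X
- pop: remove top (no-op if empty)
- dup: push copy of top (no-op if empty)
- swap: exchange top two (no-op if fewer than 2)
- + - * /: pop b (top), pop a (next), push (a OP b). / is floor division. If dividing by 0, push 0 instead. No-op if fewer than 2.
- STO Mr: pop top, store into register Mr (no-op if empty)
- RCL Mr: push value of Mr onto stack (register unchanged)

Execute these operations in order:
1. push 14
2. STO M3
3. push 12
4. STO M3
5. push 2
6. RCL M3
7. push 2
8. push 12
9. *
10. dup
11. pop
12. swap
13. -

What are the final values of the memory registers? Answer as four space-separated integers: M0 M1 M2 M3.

After op 1 (push 14): stack=[14] mem=[0,0,0,0]
After op 2 (STO M3): stack=[empty] mem=[0,0,0,14]
After op 3 (push 12): stack=[12] mem=[0,0,0,14]
After op 4 (STO M3): stack=[empty] mem=[0,0,0,12]
After op 5 (push 2): stack=[2] mem=[0,0,0,12]
After op 6 (RCL M3): stack=[2,12] mem=[0,0,0,12]
After op 7 (push 2): stack=[2,12,2] mem=[0,0,0,12]
After op 8 (push 12): stack=[2,12,2,12] mem=[0,0,0,12]
After op 9 (*): stack=[2,12,24] mem=[0,0,0,12]
After op 10 (dup): stack=[2,12,24,24] mem=[0,0,0,12]
After op 11 (pop): stack=[2,12,24] mem=[0,0,0,12]
After op 12 (swap): stack=[2,24,12] mem=[0,0,0,12]
After op 13 (-): stack=[2,12] mem=[0,0,0,12]

Answer: 0 0 0 12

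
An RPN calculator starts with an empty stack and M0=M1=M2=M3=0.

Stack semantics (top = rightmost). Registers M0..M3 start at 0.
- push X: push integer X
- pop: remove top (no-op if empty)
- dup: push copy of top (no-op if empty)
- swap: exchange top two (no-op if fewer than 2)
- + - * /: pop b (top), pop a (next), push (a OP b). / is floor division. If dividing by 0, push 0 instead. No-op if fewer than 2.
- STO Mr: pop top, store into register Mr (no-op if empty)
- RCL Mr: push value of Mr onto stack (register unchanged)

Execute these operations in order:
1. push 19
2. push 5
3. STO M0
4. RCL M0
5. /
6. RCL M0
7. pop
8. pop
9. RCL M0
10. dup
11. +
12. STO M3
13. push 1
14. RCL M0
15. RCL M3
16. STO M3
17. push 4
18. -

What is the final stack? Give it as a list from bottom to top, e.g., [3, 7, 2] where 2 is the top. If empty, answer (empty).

After op 1 (push 19): stack=[19] mem=[0,0,0,0]
After op 2 (push 5): stack=[19,5] mem=[0,0,0,0]
After op 3 (STO M0): stack=[19] mem=[5,0,0,0]
After op 4 (RCL M0): stack=[19,5] mem=[5,0,0,0]
After op 5 (/): stack=[3] mem=[5,0,0,0]
After op 6 (RCL M0): stack=[3,5] mem=[5,0,0,0]
After op 7 (pop): stack=[3] mem=[5,0,0,0]
After op 8 (pop): stack=[empty] mem=[5,0,0,0]
After op 9 (RCL M0): stack=[5] mem=[5,0,0,0]
After op 10 (dup): stack=[5,5] mem=[5,0,0,0]
After op 11 (+): stack=[10] mem=[5,0,0,0]
After op 12 (STO M3): stack=[empty] mem=[5,0,0,10]
After op 13 (push 1): stack=[1] mem=[5,0,0,10]
After op 14 (RCL M0): stack=[1,5] mem=[5,0,0,10]
After op 15 (RCL M3): stack=[1,5,10] mem=[5,0,0,10]
After op 16 (STO M3): stack=[1,5] mem=[5,0,0,10]
After op 17 (push 4): stack=[1,5,4] mem=[5,0,0,10]
After op 18 (-): stack=[1,1] mem=[5,0,0,10]

Answer: [1, 1]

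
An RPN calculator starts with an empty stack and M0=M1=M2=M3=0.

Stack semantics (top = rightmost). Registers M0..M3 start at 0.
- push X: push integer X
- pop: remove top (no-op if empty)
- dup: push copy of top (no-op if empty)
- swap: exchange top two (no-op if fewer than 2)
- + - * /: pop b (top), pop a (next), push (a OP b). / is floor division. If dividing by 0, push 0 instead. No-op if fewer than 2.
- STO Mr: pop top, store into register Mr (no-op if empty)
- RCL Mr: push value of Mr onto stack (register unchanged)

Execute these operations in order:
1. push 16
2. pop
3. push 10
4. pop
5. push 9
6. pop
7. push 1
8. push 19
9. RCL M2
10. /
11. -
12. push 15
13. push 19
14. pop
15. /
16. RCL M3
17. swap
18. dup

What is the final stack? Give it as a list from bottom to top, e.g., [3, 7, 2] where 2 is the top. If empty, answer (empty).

After op 1 (push 16): stack=[16] mem=[0,0,0,0]
After op 2 (pop): stack=[empty] mem=[0,0,0,0]
After op 3 (push 10): stack=[10] mem=[0,0,0,0]
After op 4 (pop): stack=[empty] mem=[0,0,0,0]
After op 5 (push 9): stack=[9] mem=[0,0,0,0]
After op 6 (pop): stack=[empty] mem=[0,0,0,0]
After op 7 (push 1): stack=[1] mem=[0,0,0,0]
After op 8 (push 19): stack=[1,19] mem=[0,0,0,0]
After op 9 (RCL M2): stack=[1,19,0] mem=[0,0,0,0]
After op 10 (/): stack=[1,0] mem=[0,0,0,0]
After op 11 (-): stack=[1] mem=[0,0,0,0]
After op 12 (push 15): stack=[1,15] mem=[0,0,0,0]
After op 13 (push 19): stack=[1,15,19] mem=[0,0,0,0]
After op 14 (pop): stack=[1,15] mem=[0,0,0,0]
After op 15 (/): stack=[0] mem=[0,0,0,0]
After op 16 (RCL M3): stack=[0,0] mem=[0,0,0,0]
After op 17 (swap): stack=[0,0] mem=[0,0,0,0]
After op 18 (dup): stack=[0,0,0] mem=[0,0,0,0]

Answer: [0, 0, 0]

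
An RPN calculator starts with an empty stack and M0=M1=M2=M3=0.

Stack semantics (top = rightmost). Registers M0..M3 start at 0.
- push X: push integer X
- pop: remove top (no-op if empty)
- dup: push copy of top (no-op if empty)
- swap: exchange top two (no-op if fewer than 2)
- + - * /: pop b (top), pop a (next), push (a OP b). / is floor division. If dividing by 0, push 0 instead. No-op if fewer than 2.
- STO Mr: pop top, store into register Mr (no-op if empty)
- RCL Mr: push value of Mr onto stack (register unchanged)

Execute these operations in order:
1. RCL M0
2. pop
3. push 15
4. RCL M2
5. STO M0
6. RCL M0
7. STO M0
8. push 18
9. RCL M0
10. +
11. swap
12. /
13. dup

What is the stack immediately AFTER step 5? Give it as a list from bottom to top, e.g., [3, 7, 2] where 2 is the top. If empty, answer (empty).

After op 1 (RCL M0): stack=[0] mem=[0,0,0,0]
After op 2 (pop): stack=[empty] mem=[0,0,0,0]
After op 3 (push 15): stack=[15] mem=[0,0,0,0]
After op 4 (RCL M2): stack=[15,0] mem=[0,0,0,0]
After op 5 (STO M0): stack=[15] mem=[0,0,0,0]

[15]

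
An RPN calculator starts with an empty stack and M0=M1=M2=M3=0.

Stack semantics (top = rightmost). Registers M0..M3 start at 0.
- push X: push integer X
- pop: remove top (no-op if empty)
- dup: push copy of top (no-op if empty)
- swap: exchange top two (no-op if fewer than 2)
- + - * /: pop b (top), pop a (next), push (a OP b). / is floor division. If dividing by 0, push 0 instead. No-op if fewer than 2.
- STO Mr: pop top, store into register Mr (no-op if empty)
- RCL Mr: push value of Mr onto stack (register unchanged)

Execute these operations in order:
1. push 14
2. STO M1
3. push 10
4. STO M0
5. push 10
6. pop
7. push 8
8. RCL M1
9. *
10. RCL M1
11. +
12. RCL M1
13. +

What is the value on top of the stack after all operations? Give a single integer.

After op 1 (push 14): stack=[14] mem=[0,0,0,0]
After op 2 (STO M1): stack=[empty] mem=[0,14,0,0]
After op 3 (push 10): stack=[10] mem=[0,14,0,0]
After op 4 (STO M0): stack=[empty] mem=[10,14,0,0]
After op 5 (push 10): stack=[10] mem=[10,14,0,0]
After op 6 (pop): stack=[empty] mem=[10,14,0,0]
After op 7 (push 8): stack=[8] mem=[10,14,0,0]
After op 8 (RCL M1): stack=[8,14] mem=[10,14,0,0]
After op 9 (*): stack=[112] mem=[10,14,0,0]
After op 10 (RCL M1): stack=[112,14] mem=[10,14,0,0]
After op 11 (+): stack=[126] mem=[10,14,0,0]
After op 12 (RCL M1): stack=[126,14] mem=[10,14,0,0]
After op 13 (+): stack=[140] mem=[10,14,0,0]

Answer: 140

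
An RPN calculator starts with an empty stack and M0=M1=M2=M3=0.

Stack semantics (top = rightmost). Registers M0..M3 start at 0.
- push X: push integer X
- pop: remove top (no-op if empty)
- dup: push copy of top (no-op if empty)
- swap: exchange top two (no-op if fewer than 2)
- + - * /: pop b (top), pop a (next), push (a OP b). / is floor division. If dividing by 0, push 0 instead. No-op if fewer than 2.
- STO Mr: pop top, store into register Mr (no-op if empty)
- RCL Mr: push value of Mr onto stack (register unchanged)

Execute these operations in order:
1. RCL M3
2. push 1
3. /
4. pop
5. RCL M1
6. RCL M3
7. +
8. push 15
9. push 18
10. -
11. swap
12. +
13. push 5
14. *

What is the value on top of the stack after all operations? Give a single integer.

After op 1 (RCL M3): stack=[0] mem=[0,0,0,0]
After op 2 (push 1): stack=[0,1] mem=[0,0,0,0]
After op 3 (/): stack=[0] mem=[0,0,0,0]
After op 4 (pop): stack=[empty] mem=[0,0,0,0]
After op 5 (RCL M1): stack=[0] mem=[0,0,0,0]
After op 6 (RCL M3): stack=[0,0] mem=[0,0,0,0]
After op 7 (+): stack=[0] mem=[0,0,0,0]
After op 8 (push 15): stack=[0,15] mem=[0,0,0,0]
After op 9 (push 18): stack=[0,15,18] mem=[0,0,0,0]
After op 10 (-): stack=[0,-3] mem=[0,0,0,0]
After op 11 (swap): stack=[-3,0] mem=[0,0,0,0]
After op 12 (+): stack=[-3] mem=[0,0,0,0]
After op 13 (push 5): stack=[-3,5] mem=[0,0,0,0]
After op 14 (*): stack=[-15] mem=[0,0,0,0]

Answer: -15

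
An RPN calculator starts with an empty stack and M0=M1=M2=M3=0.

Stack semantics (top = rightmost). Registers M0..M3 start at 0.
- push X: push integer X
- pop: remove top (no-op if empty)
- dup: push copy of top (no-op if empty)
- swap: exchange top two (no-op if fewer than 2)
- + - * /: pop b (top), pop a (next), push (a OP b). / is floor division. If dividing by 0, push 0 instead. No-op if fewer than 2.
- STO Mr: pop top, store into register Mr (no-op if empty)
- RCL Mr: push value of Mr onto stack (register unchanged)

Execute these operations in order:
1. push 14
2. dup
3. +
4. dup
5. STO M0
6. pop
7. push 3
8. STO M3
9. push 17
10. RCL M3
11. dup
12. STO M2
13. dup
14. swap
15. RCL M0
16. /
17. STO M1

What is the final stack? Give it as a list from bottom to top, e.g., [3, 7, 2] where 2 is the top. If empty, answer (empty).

After op 1 (push 14): stack=[14] mem=[0,0,0,0]
After op 2 (dup): stack=[14,14] mem=[0,0,0,0]
After op 3 (+): stack=[28] mem=[0,0,0,0]
After op 4 (dup): stack=[28,28] mem=[0,0,0,0]
After op 5 (STO M0): stack=[28] mem=[28,0,0,0]
After op 6 (pop): stack=[empty] mem=[28,0,0,0]
After op 7 (push 3): stack=[3] mem=[28,0,0,0]
After op 8 (STO M3): stack=[empty] mem=[28,0,0,3]
After op 9 (push 17): stack=[17] mem=[28,0,0,3]
After op 10 (RCL M3): stack=[17,3] mem=[28,0,0,3]
After op 11 (dup): stack=[17,3,3] mem=[28,0,0,3]
After op 12 (STO M2): stack=[17,3] mem=[28,0,3,3]
After op 13 (dup): stack=[17,3,3] mem=[28,0,3,3]
After op 14 (swap): stack=[17,3,3] mem=[28,0,3,3]
After op 15 (RCL M0): stack=[17,3,3,28] mem=[28,0,3,3]
After op 16 (/): stack=[17,3,0] mem=[28,0,3,3]
After op 17 (STO M1): stack=[17,3] mem=[28,0,3,3]

Answer: [17, 3]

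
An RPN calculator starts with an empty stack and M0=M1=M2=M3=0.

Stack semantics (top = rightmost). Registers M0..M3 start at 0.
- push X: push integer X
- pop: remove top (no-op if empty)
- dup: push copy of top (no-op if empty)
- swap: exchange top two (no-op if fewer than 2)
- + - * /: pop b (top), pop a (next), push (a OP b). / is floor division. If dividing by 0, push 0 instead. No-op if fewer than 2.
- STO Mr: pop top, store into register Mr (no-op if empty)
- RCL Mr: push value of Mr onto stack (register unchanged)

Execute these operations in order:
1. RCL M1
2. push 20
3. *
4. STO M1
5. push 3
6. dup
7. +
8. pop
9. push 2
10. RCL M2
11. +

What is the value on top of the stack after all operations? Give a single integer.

After op 1 (RCL M1): stack=[0] mem=[0,0,0,0]
After op 2 (push 20): stack=[0,20] mem=[0,0,0,0]
After op 3 (*): stack=[0] mem=[0,0,0,0]
After op 4 (STO M1): stack=[empty] mem=[0,0,0,0]
After op 5 (push 3): stack=[3] mem=[0,0,0,0]
After op 6 (dup): stack=[3,3] mem=[0,0,0,0]
After op 7 (+): stack=[6] mem=[0,0,0,0]
After op 8 (pop): stack=[empty] mem=[0,0,0,0]
After op 9 (push 2): stack=[2] mem=[0,0,0,0]
After op 10 (RCL M2): stack=[2,0] mem=[0,0,0,0]
After op 11 (+): stack=[2] mem=[0,0,0,0]

Answer: 2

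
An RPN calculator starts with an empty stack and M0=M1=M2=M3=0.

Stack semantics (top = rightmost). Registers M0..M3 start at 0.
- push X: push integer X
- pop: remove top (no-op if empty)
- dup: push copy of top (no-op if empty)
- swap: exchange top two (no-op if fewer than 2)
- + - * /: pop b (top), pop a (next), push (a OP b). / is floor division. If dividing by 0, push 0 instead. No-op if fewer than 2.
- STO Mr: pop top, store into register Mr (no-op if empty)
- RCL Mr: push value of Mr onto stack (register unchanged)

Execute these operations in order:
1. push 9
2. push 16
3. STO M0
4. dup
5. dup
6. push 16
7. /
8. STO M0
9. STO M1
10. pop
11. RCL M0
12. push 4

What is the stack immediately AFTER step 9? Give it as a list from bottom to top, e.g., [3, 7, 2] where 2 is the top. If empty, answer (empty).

After op 1 (push 9): stack=[9] mem=[0,0,0,0]
After op 2 (push 16): stack=[9,16] mem=[0,0,0,0]
After op 3 (STO M0): stack=[9] mem=[16,0,0,0]
After op 4 (dup): stack=[9,9] mem=[16,0,0,0]
After op 5 (dup): stack=[9,9,9] mem=[16,0,0,0]
After op 6 (push 16): stack=[9,9,9,16] mem=[16,0,0,0]
After op 7 (/): stack=[9,9,0] mem=[16,0,0,0]
After op 8 (STO M0): stack=[9,9] mem=[0,0,0,0]
After op 9 (STO M1): stack=[9] mem=[0,9,0,0]

[9]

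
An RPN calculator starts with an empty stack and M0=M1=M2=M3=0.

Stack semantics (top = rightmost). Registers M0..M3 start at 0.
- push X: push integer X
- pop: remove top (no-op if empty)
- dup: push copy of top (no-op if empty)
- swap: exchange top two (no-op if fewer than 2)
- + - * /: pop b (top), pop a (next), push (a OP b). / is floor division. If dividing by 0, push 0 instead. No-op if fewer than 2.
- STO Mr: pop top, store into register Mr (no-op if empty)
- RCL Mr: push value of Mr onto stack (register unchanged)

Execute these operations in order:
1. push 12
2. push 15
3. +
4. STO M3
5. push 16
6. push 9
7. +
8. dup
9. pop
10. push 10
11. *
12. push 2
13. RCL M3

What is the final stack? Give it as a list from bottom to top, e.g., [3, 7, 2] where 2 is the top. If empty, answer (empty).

Answer: [250, 2, 27]

Derivation:
After op 1 (push 12): stack=[12] mem=[0,0,0,0]
After op 2 (push 15): stack=[12,15] mem=[0,0,0,0]
After op 3 (+): stack=[27] mem=[0,0,0,0]
After op 4 (STO M3): stack=[empty] mem=[0,0,0,27]
After op 5 (push 16): stack=[16] mem=[0,0,0,27]
After op 6 (push 9): stack=[16,9] mem=[0,0,0,27]
After op 7 (+): stack=[25] mem=[0,0,0,27]
After op 8 (dup): stack=[25,25] mem=[0,0,0,27]
After op 9 (pop): stack=[25] mem=[0,0,0,27]
After op 10 (push 10): stack=[25,10] mem=[0,0,0,27]
After op 11 (*): stack=[250] mem=[0,0,0,27]
After op 12 (push 2): stack=[250,2] mem=[0,0,0,27]
After op 13 (RCL M3): stack=[250,2,27] mem=[0,0,0,27]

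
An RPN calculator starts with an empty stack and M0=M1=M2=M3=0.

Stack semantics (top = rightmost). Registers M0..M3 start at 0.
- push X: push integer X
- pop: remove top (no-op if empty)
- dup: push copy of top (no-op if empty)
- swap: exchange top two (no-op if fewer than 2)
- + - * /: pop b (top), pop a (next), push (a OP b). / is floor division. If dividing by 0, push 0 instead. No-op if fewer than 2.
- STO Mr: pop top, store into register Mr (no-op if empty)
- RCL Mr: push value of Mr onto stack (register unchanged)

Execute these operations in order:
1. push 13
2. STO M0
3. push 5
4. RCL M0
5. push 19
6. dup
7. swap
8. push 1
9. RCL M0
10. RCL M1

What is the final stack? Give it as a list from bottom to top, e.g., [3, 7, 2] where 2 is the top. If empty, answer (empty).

Answer: [5, 13, 19, 19, 1, 13, 0]

Derivation:
After op 1 (push 13): stack=[13] mem=[0,0,0,0]
After op 2 (STO M0): stack=[empty] mem=[13,0,0,0]
After op 3 (push 5): stack=[5] mem=[13,0,0,0]
After op 4 (RCL M0): stack=[5,13] mem=[13,0,0,0]
After op 5 (push 19): stack=[5,13,19] mem=[13,0,0,0]
After op 6 (dup): stack=[5,13,19,19] mem=[13,0,0,0]
After op 7 (swap): stack=[5,13,19,19] mem=[13,0,0,0]
After op 8 (push 1): stack=[5,13,19,19,1] mem=[13,0,0,0]
After op 9 (RCL M0): stack=[5,13,19,19,1,13] mem=[13,0,0,0]
After op 10 (RCL M1): stack=[5,13,19,19,1,13,0] mem=[13,0,0,0]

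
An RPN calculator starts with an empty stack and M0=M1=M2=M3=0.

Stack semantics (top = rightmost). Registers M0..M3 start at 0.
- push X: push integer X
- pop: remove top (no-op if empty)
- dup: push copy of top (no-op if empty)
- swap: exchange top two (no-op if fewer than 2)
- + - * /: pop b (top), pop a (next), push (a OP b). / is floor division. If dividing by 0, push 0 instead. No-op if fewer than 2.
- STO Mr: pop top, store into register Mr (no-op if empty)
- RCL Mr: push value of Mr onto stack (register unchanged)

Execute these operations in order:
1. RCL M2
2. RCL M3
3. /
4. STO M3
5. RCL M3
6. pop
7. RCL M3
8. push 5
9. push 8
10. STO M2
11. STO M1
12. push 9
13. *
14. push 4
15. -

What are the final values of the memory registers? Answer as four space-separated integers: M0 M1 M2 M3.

Answer: 0 5 8 0

Derivation:
After op 1 (RCL M2): stack=[0] mem=[0,0,0,0]
After op 2 (RCL M3): stack=[0,0] mem=[0,0,0,0]
After op 3 (/): stack=[0] mem=[0,0,0,0]
After op 4 (STO M3): stack=[empty] mem=[0,0,0,0]
After op 5 (RCL M3): stack=[0] mem=[0,0,0,0]
After op 6 (pop): stack=[empty] mem=[0,0,0,0]
After op 7 (RCL M3): stack=[0] mem=[0,0,0,0]
After op 8 (push 5): stack=[0,5] mem=[0,0,0,0]
After op 9 (push 8): stack=[0,5,8] mem=[0,0,0,0]
After op 10 (STO M2): stack=[0,5] mem=[0,0,8,0]
After op 11 (STO M1): stack=[0] mem=[0,5,8,0]
After op 12 (push 9): stack=[0,9] mem=[0,5,8,0]
After op 13 (*): stack=[0] mem=[0,5,8,0]
After op 14 (push 4): stack=[0,4] mem=[0,5,8,0]
After op 15 (-): stack=[-4] mem=[0,5,8,0]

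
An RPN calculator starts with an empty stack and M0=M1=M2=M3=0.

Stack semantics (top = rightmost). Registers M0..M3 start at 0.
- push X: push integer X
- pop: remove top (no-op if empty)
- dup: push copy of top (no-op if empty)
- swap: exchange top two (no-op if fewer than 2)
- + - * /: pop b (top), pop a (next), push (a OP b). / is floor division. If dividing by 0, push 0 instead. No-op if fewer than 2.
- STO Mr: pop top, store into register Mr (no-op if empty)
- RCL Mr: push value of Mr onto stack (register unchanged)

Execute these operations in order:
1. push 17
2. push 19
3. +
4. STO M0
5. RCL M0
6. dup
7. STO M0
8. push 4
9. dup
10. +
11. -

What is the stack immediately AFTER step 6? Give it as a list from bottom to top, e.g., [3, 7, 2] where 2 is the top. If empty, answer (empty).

After op 1 (push 17): stack=[17] mem=[0,0,0,0]
After op 2 (push 19): stack=[17,19] mem=[0,0,0,0]
After op 3 (+): stack=[36] mem=[0,0,0,0]
After op 4 (STO M0): stack=[empty] mem=[36,0,0,0]
After op 5 (RCL M0): stack=[36] mem=[36,0,0,0]
After op 6 (dup): stack=[36,36] mem=[36,0,0,0]

[36, 36]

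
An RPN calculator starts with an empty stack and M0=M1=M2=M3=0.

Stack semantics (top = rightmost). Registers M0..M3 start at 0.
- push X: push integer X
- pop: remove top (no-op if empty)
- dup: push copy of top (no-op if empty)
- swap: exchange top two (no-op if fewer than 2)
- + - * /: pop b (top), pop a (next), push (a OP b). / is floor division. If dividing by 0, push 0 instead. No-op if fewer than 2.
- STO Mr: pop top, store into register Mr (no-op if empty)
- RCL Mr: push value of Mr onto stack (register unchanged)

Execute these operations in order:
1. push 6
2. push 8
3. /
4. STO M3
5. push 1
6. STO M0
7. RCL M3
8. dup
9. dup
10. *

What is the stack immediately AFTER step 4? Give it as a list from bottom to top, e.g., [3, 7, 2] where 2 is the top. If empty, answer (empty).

After op 1 (push 6): stack=[6] mem=[0,0,0,0]
After op 2 (push 8): stack=[6,8] mem=[0,0,0,0]
After op 3 (/): stack=[0] mem=[0,0,0,0]
After op 4 (STO M3): stack=[empty] mem=[0,0,0,0]

(empty)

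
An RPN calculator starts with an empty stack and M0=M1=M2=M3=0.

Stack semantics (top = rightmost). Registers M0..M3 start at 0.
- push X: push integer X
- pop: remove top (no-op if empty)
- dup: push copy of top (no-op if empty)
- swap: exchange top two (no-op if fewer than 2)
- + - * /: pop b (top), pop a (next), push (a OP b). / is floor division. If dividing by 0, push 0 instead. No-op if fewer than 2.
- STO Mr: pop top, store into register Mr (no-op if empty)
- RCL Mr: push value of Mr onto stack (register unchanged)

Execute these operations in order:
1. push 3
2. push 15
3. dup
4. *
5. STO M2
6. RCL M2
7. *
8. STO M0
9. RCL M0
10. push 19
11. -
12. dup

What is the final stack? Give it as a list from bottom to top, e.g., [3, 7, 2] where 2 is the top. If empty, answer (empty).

Answer: [656, 656]

Derivation:
After op 1 (push 3): stack=[3] mem=[0,0,0,0]
After op 2 (push 15): stack=[3,15] mem=[0,0,0,0]
After op 3 (dup): stack=[3,15,15] mem=[0,0,0,0]
After op 4 (*): stack=[3,225] mem=[0,0,0,0]
After op 5 (STO M2): stack=[3] mem=[0,0,225,0]
After op 6 (RCL M2): stack=[3,225] mem=[0,0,225,0]
After op 7 (*): stack=[675] mem=[0,0,225,0]
After op 8 (STO M0): stack=[empty] mem=[675,0,225,0]
After op 9 (RCL M0): stack=[675] mem=[675,0,225,0]
After op 10 (push 19): stack=[675,19] mem=[675,0,225,0]
After op 11 (-): stack=[656] mem=[675,0,225,0]
After op 12 (dup): stack=[656,656] mem=[675,0,225,0]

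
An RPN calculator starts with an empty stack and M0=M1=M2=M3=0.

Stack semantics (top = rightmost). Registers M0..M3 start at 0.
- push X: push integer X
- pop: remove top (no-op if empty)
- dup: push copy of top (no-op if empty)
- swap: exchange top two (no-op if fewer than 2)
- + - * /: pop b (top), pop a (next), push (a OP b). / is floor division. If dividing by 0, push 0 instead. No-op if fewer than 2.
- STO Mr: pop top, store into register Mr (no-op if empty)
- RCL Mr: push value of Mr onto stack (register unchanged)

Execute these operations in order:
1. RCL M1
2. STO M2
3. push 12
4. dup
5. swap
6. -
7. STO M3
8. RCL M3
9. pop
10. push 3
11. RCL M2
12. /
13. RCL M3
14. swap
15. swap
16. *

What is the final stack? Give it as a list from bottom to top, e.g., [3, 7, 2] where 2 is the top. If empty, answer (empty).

After op 1 (RCL M1): stack=[0] mem=[0,0,0,0]
After op 2 (STO M2): stack=[empty] mem=[0,0,0,0]
After op 3 (push 12): stack=[12] mem=[0,0,0,0]
After op 4 (dup): stack=[12,12] mem=[0,0,0,0]
After op 5 (swap): stack=[12,12] mem=[0,0,0,0]
After op 6 (-): stack=[0] mem=[0,0,0,0]
After op 7 (STO M3): stack=[empty] mem=[0,0,0,0]
After op 8 (RCL M3): stack=[0] mem=[0,0,0,0]
After op 9 (pop): stack=[empty] mem=[0,0,0,0]
After op 10 (push 3): stack=[3] mem=[0,0,0,0]
After op 11 (RCL M2): stack=[3,0] mem=[0,0,0,0]
After op 12 (/): stack=[0] mem=[0,0,0,0]
After op 13 (RCL M3): stack=[0,0] mem=[0,0,0,0]
After op 14 (swap): stack=[0,0] mem=[0,0,0,0]
After op 15 (swap): stack=[0,0] mem=[0,0,0,0]
After op 16 (*): stack=[0] mem=[0,0,0,0]

Answer: [0]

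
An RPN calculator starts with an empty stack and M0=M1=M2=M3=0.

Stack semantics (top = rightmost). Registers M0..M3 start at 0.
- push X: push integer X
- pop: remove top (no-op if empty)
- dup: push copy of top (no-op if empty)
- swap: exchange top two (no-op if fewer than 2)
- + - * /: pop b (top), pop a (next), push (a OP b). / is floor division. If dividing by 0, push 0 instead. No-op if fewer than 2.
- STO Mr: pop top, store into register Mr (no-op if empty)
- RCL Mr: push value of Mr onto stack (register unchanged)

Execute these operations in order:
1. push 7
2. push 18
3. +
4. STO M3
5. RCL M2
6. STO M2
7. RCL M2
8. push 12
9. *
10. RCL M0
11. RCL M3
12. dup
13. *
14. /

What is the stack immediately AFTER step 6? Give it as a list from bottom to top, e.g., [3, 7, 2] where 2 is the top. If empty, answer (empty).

After op 1 (push 7): stack=[7] mem=[0,0,0,0]
After op 2 (push 18): stack=[7,18] mem=[0,0,0,0]
After op 3 (+): stack=[25] mem=[0,0,0,0]
After op 4 (STO M3): stack=[empty] mem=[0,0,0,25]
After op 5 (RCL M2): stack=[0] mem=[0,0,0,25]
After op 6 (STO M2): stack=[empty] mem=[0,0,0,25]

(empty)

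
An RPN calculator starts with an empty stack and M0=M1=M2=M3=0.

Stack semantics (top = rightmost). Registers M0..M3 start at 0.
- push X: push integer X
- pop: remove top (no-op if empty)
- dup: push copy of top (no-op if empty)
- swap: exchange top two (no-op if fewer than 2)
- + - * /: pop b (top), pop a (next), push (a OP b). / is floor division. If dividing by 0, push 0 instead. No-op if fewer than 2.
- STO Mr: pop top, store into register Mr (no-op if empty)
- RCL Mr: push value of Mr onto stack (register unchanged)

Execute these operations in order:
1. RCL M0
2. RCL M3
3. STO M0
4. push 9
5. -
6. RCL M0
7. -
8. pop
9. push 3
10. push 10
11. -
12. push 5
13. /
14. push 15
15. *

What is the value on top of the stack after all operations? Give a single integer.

After op 1 (RCL M0): stack=[0] mem=[0,0,0,0]
After op 2 (RCL M3): stack=[0,0] mem=[0,0,0,0]
After op 3 (STO M0): stack=[0] mem=[0,0,0,0]
After op 4 (push 9): stack=[0,9] mem=[0,0,0,0]
After op 5 (-): stack=[-9] mem=[0,0,0,0]
After op 6 (RCL M0): stack=[-9,0] mem=[0,0,0,0]
After op 7 (-): stack=[-9] mem=[0,0,0,0]
After op 8 (pop): stack=[empty] mem=[0,0,0,0]
After op 9 (push 3): stack=[3] mem=[0,0,0,0]
After op 10 (push 10): stack=[3,10] mem=[0,0,0,0]
After op 11 (-): stack=[-7] mem=[0,0,0,0]
After op 12 (push 5): stack=[-7,5] mem=[0,0,0,0]
After op 13 (/): stack=[-2] mem=[0,0,0,0]
After op 14 (push 15): stack=[-2,15] mem=[0,0,0,0]
After op 15 (*): stack=[-30] mem=[0,0,0,0]

Answer: -30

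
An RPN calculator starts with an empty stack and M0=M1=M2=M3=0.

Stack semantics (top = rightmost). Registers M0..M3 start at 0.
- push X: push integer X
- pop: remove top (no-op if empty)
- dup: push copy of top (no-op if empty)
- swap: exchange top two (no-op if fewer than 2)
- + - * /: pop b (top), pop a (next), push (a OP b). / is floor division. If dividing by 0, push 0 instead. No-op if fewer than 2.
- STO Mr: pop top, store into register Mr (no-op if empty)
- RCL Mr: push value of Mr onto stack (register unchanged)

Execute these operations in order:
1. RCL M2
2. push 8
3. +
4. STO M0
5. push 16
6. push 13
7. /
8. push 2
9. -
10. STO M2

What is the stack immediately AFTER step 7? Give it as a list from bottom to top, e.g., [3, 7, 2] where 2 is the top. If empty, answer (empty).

After op 1 (RCL M2): stack=[0] mem=[0,0,0,0]
After op 2 (push 8): stack=[0,8] mem=[0,0,0,0]
After op 3 (+): stack=[8] mem=[0,0,0,0]
After op 4 (STO M0): stack=[empty] mem=[8,0,0,0]
After op 5 (push 16): stack=[16] mem=[8,0,0,0]
After op 6 (push 13): stack=[16,13] mem=[8,0,0,0]
After op 7 (/): stack=[1] mem=[8,0,0,0]

[1]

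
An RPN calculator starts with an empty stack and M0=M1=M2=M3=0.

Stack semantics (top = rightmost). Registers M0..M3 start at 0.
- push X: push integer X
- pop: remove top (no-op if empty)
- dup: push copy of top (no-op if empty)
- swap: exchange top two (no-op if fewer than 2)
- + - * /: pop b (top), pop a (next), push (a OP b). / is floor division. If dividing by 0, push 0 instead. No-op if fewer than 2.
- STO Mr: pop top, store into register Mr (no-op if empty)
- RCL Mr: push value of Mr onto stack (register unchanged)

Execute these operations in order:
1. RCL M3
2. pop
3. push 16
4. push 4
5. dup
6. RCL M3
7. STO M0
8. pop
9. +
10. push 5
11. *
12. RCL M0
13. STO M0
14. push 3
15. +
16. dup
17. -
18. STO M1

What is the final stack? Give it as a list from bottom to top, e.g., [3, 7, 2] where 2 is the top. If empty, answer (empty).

Answer: (empty)

Derivation:
After op 1 (RCL M3): stack=[0] mem=[0,0,0,0]
After op 2 (pop): stack=[empty] mem=[0,0,0,0]
After op 3 (push 16): stack=[16] mem=[0,0,0,0]
After op 4 (push 4): stack=[16,4] mem=[0,0,0,0]
After op 5 (dup): stack=[16,4,4] mem=[0,0,0,0]
After op 6 (RCL M3): stack=[16,4,4,0] mem=[0,0,0,0]
After op 7 (STO M0): stack=[16,4,4] mem=[0,0,0,0]
After op 8 (pop): stack=[16,4] mem=[0,0,0,0]
After op 9 (+): stack=[20] mem=[0,0,0,0]
After op 10 (push 5): stack=[20,5] mem=[0,0,0,0]
After op 11 (*): stack=[100] mem=[0,0,0,0]
After op 12 (RCL M0): stack=[100,0] mem=[0,0,0,0]
After op 13 (STO M0): stack=[100] mem=[0,0,0,0]
After op 14 (push 3): stack=[100,3] mem=[0,0,0,0]
After op 15 (+): stack=[103] mem=[0,0,0,0]
After op 16 (dup): stack=[103,103] mem=[0,0,0,0]
After op 17 (-): stack=[0] mem=[0,0,0,0]
After op 18 (STO M1): stack=[empty] mem=[0,0,0,0]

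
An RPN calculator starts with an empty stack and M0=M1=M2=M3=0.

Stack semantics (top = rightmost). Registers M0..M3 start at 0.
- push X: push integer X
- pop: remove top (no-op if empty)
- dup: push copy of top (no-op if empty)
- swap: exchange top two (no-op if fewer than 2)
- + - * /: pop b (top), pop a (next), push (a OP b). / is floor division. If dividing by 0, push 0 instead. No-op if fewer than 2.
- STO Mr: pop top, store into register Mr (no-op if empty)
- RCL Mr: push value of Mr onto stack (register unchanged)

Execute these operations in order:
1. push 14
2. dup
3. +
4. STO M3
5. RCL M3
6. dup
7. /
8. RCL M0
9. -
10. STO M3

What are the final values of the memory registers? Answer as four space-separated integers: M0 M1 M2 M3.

Answer: 0 0 0 1

Derivation:
After op 1 (push 14): stack=[14] mem=[0,0,0,0]
After op 2 (dup): stack=[14,14] mem=[0,0,0,0]
After op 3 (+): stack=[28] mem=[0,0,0,0]
After op 4 (STO M3): stack=[empty] mem=[0,0,0,28]
After op 5 (RCL M3): stack=[28] mem=[0,0,0,28]
After op 6 (dup): stack=[28,28] mem=[0,0,0,28]
After op 7 (/): stack=[1] mem=[0,0,0,28]
After op 8 (RCL M0): stack=[1,0] mem=[0,0,0,28]
After op 9 (-): stack=[1] mem=[0,0,0,28]
After op 10 (STO M3): stack=[empty] mem=[0,0,0,1]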